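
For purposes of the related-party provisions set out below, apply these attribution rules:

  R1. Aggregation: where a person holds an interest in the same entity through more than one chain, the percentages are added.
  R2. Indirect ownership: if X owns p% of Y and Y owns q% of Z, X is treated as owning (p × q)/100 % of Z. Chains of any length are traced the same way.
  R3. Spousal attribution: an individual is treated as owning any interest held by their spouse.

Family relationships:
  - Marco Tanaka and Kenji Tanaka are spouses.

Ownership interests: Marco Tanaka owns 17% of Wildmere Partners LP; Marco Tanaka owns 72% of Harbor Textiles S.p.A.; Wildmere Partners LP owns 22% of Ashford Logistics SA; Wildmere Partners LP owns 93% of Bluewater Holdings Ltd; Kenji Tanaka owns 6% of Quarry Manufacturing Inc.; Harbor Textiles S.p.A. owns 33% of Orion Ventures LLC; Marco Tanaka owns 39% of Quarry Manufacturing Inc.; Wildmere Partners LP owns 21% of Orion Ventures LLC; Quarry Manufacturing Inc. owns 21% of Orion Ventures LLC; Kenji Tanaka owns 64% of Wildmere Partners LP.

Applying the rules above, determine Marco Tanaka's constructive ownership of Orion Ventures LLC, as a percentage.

50.22%

By spousal attribution (R3), Marco Tanaka is treated as also owning Kenji Tanaka's interest in Quarry Manufacturing Inc, giving 39% + 6% = 45%.
By spousal attribution (R3), Marco Tanaka is treated as also owning Kenji Tanaka's interest in Wildmere Partners LP, giving 17% + 64% = 81%.
Chain via Harbor Textiles S.p.A. (R2): 72% × 33% = 23.76% of Orion Ventures LLC.
Chain via Quarry Manufacturing Inc. (R2): 45% × 21% = 9.45% of Orion Ventures LLC.
Chain via Wildmere Partners LP (R2): 81% × 21% = 17.01% of Orion Ventures LLC.
Aggregating (R1): 23.76% + 9.45% + 17.01% = 50.22%.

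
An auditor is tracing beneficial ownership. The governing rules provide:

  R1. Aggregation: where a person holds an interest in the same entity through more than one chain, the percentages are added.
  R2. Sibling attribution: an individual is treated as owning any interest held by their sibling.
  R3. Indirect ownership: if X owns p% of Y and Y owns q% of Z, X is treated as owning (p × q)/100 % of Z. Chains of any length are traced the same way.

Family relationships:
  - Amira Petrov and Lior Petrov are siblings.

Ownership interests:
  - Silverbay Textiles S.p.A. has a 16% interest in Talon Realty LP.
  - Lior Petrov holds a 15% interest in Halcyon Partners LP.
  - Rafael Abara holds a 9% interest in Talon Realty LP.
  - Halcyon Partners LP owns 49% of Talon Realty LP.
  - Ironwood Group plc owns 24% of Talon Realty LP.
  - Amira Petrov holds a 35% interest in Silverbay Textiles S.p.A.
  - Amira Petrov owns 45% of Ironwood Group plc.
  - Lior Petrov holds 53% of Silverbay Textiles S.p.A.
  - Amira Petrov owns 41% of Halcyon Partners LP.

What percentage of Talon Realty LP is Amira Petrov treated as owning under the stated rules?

By sibling attribution (R2), Amira Petrov is treated as also owning Lior Petrov's interest in Silverbay Textiles S.p.A, giving 35% + 53% = 88%.
By sibling attribution (R2), Amira Petrov is treated as also owning Lior Petrov's interest in Halcyon Partners LP, giving 41% + 15% = 56%.
Chain via Ironwood Group plc (R3): 45% × 24% = 10.8% of Talon Realty LP.
Chain via Silverbay Textiles S.p.A. (R3): 88% × 16% = 14.08% of Talon Realty LP.
Chain via Halcyon Partners LP (R3): 56% × 49% = 27.44% of Talon Realty LP.
Aggregating (R1): 10.8% + 14.08% + 27.44% = 52.32%.

52.32%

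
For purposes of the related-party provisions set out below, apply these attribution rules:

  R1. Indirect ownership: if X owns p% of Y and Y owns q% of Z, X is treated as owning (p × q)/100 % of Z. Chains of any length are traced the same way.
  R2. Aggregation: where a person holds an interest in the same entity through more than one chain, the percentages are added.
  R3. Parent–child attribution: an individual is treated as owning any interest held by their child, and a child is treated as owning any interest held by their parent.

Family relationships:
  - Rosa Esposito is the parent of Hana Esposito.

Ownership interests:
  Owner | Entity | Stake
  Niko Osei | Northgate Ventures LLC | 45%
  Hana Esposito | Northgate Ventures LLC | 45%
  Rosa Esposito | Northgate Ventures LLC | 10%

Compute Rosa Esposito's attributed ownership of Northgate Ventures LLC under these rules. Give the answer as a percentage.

By parent–child attribution (R3), Rosa Esposito is treated as also owning Hana Esposito's interest in Northgate Ventures LLC, giving 10% + 45% = 55%.
Direct interest in Northgate Ventures LLC: 55%.

55%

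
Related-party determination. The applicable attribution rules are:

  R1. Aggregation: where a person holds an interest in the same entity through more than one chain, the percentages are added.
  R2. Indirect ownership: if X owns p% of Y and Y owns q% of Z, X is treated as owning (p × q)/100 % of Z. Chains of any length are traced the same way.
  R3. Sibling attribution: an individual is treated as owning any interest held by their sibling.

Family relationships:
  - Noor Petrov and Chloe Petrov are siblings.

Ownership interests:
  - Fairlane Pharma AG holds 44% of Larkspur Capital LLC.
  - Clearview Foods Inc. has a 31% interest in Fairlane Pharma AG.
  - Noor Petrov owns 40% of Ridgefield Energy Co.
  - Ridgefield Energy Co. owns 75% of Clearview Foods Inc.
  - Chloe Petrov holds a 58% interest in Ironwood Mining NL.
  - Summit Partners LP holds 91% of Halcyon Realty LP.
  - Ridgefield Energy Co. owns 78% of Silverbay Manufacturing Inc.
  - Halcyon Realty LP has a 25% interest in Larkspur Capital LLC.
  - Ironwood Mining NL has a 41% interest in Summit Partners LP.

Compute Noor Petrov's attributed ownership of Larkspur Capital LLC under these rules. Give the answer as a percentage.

9.50195%

By sibling attribution (R3), Noor Petrov is treated as owning Chloe Petrov's 58% interest in Ironwood Mining NL.
Chain via Ridgefield Energy Co. → Clearview Foods Inc. → Fairlane Pharma AG (R2): 40% × 75% × 31% × 44% = 4.092% of Larkspur Capital LLC.
Chain via Ironwood Mining NL → Summit Partners LP → Halcyon Realty LP (R2): 58% × 41% × 91% × 25% = 5.40995% of Larkspur Capital LLC.
Aggregating (R1): 4.092% + 5.40995% = 9.50195%.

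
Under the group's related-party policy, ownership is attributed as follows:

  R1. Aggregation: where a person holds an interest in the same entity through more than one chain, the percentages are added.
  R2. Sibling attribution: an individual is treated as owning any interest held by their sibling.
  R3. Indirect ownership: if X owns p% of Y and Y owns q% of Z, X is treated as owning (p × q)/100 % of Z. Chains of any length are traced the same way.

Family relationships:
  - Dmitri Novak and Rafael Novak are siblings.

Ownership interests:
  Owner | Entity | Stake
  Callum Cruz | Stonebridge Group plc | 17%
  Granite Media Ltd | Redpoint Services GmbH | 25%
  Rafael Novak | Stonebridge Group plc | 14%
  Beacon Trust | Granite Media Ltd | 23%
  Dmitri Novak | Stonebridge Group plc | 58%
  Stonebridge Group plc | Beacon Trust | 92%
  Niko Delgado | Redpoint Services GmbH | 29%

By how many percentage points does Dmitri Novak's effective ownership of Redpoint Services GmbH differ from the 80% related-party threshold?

By sibling attribution (R2), Dmitri Novak is treated as also owning Rafael Novak's interest in Stonebridge Group plc, giving 58% + 14% = 72%.
Chain via Stonebridge Group plc → Beacon Trust → Granite Media Ltd (R3): 72% × 92% × 23% × 25% = 3.8088% of Redpoint Services GmbH.
3.8088% falls short of the 80% threshold by 76.1912 percentage points.

76.1912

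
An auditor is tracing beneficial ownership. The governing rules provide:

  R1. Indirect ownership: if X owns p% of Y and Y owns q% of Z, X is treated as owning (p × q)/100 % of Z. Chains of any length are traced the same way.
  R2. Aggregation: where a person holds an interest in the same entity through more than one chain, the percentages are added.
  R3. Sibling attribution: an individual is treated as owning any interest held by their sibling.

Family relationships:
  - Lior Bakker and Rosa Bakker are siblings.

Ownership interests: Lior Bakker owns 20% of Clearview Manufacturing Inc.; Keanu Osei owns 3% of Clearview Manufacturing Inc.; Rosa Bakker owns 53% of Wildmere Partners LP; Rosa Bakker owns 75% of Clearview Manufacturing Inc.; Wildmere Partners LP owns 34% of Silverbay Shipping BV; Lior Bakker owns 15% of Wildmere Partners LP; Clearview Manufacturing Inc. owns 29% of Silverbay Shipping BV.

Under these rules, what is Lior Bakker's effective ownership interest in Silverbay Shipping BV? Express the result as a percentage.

50.67%

By sibling attribution (R3), Lior Bakker is treated as also owning Rosa Bakker's interest in Clearview Manufacturing Inc, giving 20% + 75% = 95%.
By sibling attribution (R3), Lior Bakker is treated as also owning Rosa Bakker's interest in Wildmere Partners LP, giving 15% + 53% = 68%.
Chain via Clearview Manufacturing Inc. (R1): 95% × 29% = 27.55% of Silverbay Shipping BV.
Chain via Wildmere Partners LP (R1): 68% × 34% = 23.12% of Silverbay Shipping BV.
Aggregating (R2): 27.55% + 23.12% = 50.67%.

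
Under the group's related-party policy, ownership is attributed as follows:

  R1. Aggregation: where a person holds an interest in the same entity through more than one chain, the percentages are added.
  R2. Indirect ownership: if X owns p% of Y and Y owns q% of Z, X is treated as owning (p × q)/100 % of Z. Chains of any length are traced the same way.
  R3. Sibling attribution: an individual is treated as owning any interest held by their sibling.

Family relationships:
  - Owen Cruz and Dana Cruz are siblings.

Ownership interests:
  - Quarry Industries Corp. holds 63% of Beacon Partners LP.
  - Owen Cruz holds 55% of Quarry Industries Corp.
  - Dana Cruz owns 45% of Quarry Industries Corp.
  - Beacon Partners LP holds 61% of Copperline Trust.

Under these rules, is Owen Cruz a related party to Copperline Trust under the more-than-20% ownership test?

Yes

By sibling attribution (R3), Owen Cruz is treated as also owning Dana Cruz's interest in Quarry Industries Corp, giving 55% + 45% = 100%.
Chain via Quarry Industries Corp. → Beacon Partners LP (R2): 100% × 63% × 61% = 38.43% of Copperline Trust.
38.43% exceeds the 20% threshold, so Owen is a related party to Copperline Trust.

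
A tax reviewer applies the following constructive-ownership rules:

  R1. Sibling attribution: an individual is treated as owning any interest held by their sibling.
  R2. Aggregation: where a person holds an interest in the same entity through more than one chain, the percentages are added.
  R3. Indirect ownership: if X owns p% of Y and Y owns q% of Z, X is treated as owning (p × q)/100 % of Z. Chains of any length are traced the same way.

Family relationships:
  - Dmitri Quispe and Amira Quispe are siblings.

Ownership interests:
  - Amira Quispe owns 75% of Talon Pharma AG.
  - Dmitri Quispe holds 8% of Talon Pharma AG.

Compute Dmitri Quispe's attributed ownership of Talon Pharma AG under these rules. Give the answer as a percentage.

By sibling attribution (R1), Dmitri Quispe is treated as also owning Amira Quispe's interest in Talon Pharma AG, giving 8% + 75% = 83%.
Direct interest in Talon Pharma AG: 83%.

83%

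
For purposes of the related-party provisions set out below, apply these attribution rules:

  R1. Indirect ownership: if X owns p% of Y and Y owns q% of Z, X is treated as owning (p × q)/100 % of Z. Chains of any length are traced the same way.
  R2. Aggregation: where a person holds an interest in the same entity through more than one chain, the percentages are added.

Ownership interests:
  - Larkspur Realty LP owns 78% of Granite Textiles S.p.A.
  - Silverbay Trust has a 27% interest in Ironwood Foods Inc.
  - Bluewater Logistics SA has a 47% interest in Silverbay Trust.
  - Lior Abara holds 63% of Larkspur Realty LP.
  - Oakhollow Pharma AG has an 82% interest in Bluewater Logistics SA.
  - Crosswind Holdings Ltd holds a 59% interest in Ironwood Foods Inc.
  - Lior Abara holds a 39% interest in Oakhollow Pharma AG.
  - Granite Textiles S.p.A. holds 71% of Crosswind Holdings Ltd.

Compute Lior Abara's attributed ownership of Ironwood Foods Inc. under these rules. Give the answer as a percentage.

Chain via Larkspur Realty LP → Granite Textiles S.p.A. → Crosswind Holdings Ltd (R1): 63% × 78% × 71% × 59% = 20.584746% of Ironwood Foods Inc.
Chain via Oakhollow Pharma AG → Bluewater Logistics SA → Silverbay Trust (R1): 39% × 82% × 47% × 27% = 4.058262% of Ironwood Foods Inc.
Aggregating (R2): 20.584746% + 4.058262% = 24.643008%.

24.643008%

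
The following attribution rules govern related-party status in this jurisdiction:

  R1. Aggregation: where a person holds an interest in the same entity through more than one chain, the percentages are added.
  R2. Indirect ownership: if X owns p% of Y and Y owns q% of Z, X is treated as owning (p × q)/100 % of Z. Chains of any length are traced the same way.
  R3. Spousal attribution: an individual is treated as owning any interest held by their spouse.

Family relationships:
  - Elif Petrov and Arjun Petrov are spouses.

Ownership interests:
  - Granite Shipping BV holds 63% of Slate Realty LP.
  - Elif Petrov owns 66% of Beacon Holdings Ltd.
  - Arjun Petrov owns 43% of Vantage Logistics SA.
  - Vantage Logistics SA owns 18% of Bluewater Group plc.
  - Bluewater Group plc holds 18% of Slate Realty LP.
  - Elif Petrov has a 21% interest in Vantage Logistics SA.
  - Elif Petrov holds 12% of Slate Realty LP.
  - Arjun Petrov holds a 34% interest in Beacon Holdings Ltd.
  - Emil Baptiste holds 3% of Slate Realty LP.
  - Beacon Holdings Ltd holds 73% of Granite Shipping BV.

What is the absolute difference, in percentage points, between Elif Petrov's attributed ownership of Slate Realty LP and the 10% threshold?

50.0636

By spousal attribution (R3), Elif Petrov is treated as also owning Arjun Petrov's interest in Vantage Logistics SA, giving 21% + 43% = 64%.
By spousal attribution (R3), Elif Petrov is treated as also owning Arjun Petrov's interest in Beacon Holdings Ltd, giving 66% + 34% = 100%.
Chain via Vantage Logistics SA → Bluewater Group plc (R2): 64% × 18% × 18% = 2.0736% of Slate Realty LP.
Chain via Beacon Holdings Ltd → Granite Shipping BV (R2): 100% × 73% × 63% = 45.99% of Slate Realty LP.
Direct interest in Slate Realty LP: 12%.
Aggregating (R1): 2.0736% + 45.99% + 12% = 60.0636%.
60.0636% exceeds the 10% threshold by 50.0636 percentage points.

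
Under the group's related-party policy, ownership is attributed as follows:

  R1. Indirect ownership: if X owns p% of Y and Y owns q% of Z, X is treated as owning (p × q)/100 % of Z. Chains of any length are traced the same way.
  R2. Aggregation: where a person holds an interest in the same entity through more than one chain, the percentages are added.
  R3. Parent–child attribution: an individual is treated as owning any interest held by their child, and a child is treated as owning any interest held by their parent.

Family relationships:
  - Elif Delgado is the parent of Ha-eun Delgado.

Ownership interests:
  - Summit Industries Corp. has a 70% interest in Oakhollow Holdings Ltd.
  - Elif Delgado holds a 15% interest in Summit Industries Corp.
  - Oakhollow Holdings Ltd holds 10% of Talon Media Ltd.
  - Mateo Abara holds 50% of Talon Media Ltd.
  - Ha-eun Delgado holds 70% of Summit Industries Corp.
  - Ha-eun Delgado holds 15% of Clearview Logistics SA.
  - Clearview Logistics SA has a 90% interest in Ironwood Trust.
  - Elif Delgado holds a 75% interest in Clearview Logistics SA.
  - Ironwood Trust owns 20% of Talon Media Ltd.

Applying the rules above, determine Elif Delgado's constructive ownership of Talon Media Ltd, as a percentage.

By parent–child attribution (R3), Elif Delgado is treated as also owning Ha-eun Delgado's interest in Clearview Logistics SA, giving 75% + 15% = 90%.
By parent–child attribution (R3), Elif Delgado is treated as also owning Ha-eun Delgado's interest in Summit Industries Corp, giving 15% + 70% = 85%.
Chain via Clearview Logistics SA → Ironwood Trust (R1): 90% × 90% × 20% = 16.2% of Talon Media Ltd.
Chain via Summit Industries Corp. → Oakhollow Holdings Ltd (R1): 85% × 70% × 10% = 5.95% of Talon Media Ltd.
Aggregating (R2): 16.2% + 5.95% = 22.15%.

22.15%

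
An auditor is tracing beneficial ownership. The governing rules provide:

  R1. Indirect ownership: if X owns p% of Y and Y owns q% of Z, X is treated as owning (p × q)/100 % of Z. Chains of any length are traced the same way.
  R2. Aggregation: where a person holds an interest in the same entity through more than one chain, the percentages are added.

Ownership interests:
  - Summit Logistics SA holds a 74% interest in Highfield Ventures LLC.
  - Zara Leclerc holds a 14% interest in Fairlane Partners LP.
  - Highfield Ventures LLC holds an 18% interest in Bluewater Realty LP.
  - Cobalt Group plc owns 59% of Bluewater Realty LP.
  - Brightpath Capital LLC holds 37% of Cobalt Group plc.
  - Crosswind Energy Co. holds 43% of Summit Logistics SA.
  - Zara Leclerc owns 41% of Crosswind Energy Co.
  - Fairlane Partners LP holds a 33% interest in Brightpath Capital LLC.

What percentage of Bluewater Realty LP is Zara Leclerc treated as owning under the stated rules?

3.356862%

Chain via Crosswind Energy Co. → Summit Logistics SA → Highfield Ventures LLC (R1): 41% × 43% × 74% × 18% = 2.348316% of Bluewater Realty LP.
Chain via Fairlane Partners LP → Brightpath Capital LLC → Cobalt Group plc (R1): 14% × 33% × 37% × 59% = 1.008546% of Bluewater Realty LP.
Aggregating (R2): 2.348316% + 1.008546% = 3.356862%.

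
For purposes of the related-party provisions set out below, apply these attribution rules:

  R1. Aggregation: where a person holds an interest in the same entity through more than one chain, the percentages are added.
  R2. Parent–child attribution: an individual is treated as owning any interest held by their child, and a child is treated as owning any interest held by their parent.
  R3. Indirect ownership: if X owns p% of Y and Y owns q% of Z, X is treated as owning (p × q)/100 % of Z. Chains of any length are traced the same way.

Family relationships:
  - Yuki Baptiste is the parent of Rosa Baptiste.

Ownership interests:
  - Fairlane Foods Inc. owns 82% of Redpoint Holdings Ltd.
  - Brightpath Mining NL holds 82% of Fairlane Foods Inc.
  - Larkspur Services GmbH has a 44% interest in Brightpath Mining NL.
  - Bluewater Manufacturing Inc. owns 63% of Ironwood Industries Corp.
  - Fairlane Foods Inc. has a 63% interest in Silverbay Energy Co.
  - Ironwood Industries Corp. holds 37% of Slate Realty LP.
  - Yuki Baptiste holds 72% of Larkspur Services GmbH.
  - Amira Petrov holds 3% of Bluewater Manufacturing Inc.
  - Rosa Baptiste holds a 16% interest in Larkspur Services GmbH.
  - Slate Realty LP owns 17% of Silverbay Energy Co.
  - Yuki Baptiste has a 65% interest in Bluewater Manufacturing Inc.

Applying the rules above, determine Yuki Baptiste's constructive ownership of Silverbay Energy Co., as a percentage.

22.578507%

By parent–child attribution (R2), Yuki Baptiste is treated as also owning Rosa Baptiste's interest in Larkspur Services GmbH, giving 72% + 16% = 88%.
Chain via Bluewater Manufacturing Inc. → Ironwood Industries Corp. → Slate Realty LP (R3): 65% × 63% × 37% × 17% = 2.575755% of Silverbay Energy Co.
Chain via Larkspur Services GmbH → Brightpath Mining NL → Fairlane Foods Inc. (R3): 88% × 44% × 82% × 63% = 20.002752% of Silverbay Energy Co.
Aggregating (R1): 2.575755% + 20.002752% = 22.578507%.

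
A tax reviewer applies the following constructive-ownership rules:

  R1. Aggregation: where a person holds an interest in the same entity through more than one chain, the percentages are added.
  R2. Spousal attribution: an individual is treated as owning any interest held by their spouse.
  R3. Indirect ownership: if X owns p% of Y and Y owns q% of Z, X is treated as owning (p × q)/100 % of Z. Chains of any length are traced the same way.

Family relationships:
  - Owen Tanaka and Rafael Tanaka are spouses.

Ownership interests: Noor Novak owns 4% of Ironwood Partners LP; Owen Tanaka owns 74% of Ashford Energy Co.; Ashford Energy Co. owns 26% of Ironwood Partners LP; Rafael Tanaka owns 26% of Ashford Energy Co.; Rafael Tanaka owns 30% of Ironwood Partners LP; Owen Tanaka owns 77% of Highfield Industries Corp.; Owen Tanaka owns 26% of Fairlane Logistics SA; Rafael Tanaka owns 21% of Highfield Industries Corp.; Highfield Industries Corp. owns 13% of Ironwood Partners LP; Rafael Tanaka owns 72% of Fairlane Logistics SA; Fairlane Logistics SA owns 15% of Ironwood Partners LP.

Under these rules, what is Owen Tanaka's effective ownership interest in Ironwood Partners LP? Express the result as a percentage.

83.44%

By spousal attribution (R2), Owen Tanaka is treated as also owning Rafael Tanaka's interest in Ashford Energy Co, giving 74% + 26% = 100%.
By spousal attribution (R2), Owen Tanaka is treated as also owning Rafael Tanaka's interest in Fairlane Logistics SA, giving 26% + 72% = 98%.
By spousal attribution (R2), Owen Tanaka is treated as also owning Rafael Tanaka's interest in Highfield Industries Corp, giving 77% + 21% = 98%.
By spousal attribution (R2), Owen Tanaka is treated as owning Rafael Tanaka's 30% interest in Ironwood Partners LP.
Chain via Ashford Energy Co. (R3): 100% × 26% = 26% of Ironwood Partners LP.
Chain via Fairlane Logistics SA (R3): 98% × 15% = 14.7% of Ironwood Partners LP.
Chain via Highfield Industries Corp. (R3): 98% × 13% = 12.74% of Ironwood Partners LP.
Direct interest in Ironwood Partners LP: 30%.
Aggregating (R1): 26% + 14.7% + 12.74% + 30% = 83.44%.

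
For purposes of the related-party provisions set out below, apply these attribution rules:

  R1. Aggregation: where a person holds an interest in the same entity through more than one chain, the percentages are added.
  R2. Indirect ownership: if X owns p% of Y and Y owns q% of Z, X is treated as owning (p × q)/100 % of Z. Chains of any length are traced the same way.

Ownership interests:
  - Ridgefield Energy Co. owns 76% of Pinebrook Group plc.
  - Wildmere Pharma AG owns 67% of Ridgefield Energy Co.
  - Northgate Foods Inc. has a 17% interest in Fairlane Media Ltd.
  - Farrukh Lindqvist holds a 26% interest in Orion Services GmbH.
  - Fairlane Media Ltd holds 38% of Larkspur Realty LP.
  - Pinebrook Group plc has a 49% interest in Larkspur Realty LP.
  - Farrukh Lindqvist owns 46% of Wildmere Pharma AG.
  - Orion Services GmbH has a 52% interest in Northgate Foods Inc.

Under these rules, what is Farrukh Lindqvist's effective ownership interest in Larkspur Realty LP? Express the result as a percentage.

12.35076%

Chain via Orion Services GmbH → Northgate Foods Inc. → Fairlane Media Ltd (R2): 26% × 52% × 17% × 38% = 0.873392% of Larkspur Realty LP.
Chain via Wildmere Pharma AG → Ridgefield Energy Co. → Pinebrook Group plc (R2): 46% × 67% × 76% × 49% = 11.477368% of Larkspur Realty LP.
Aggregating (R1): 0.873392% + 11.477368% = 12.35076%.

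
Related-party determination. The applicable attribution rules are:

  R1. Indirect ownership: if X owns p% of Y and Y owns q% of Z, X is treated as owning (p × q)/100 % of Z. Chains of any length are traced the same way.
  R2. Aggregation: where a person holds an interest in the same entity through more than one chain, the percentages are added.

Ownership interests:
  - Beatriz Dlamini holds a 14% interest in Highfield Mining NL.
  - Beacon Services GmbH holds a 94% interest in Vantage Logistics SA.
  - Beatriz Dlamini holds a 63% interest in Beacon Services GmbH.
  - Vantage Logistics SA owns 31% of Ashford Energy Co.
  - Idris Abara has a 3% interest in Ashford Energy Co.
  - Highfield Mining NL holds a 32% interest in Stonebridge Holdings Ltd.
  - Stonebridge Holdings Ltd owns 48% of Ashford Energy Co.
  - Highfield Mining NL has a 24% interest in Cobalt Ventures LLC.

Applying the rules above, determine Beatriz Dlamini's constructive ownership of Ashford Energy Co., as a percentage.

Chain via Highfield Mining NL → Stonebridge Holdings Ltd (R1): 14% × 32% × 48% = 2.1504% of Ashford Energy Co.
Chain via Beacon Services GmbH → Vantage Logistics SA (R1): 63% × 94% × 31% = 18.3582% of Ashford Energy Co.
Aggregating (R2): 2.1504% + 18.3582% = 20.5086%.

20.5086%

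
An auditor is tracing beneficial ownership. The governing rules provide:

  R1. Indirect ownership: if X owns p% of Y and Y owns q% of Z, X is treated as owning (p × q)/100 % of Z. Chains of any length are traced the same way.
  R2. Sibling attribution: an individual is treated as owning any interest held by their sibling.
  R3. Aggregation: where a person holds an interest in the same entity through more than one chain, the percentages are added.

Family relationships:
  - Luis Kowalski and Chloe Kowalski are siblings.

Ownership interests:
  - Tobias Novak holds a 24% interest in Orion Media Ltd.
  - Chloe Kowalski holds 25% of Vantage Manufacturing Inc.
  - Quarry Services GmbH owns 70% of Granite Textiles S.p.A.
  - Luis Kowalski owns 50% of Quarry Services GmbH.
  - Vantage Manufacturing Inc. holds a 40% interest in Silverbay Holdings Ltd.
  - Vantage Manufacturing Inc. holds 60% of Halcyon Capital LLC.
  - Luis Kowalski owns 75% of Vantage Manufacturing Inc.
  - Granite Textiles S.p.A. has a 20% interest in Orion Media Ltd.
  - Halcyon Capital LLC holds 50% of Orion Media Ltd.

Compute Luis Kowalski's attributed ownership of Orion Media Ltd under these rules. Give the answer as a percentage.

37%

By sibling attribution (R2), Luis Kowalski is treated as also owning Chloe Kowalski's interest in Vantage Manufacturing Inc, giving 75% + 25% = 100%.
Chain via Quarry Services GmbH → Granite Textiles S.p.A. (R1): 50% × 70% × 20% = 7% of Orion Media Ltd.
Chain via Vantage Manufacturing Inc. → Halcyon Capital LLC (R1): 100% × 60% × 50% = 30% of Orion Media Ltd.
Aggregating (R3): 7% + 30% = 37%.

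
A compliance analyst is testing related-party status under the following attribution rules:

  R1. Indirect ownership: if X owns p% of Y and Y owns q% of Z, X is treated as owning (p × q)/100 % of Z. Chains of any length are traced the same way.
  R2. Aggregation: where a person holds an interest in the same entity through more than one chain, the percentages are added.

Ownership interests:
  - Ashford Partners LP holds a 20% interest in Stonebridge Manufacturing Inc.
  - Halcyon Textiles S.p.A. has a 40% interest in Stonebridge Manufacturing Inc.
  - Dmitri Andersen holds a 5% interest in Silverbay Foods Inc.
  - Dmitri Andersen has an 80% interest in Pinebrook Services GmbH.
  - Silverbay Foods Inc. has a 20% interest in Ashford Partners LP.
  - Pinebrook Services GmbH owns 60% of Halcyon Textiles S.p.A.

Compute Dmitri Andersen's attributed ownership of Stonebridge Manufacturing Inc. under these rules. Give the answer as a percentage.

Chain via Pinebrook Services GmbH → Halcyon Textiles S.p.A. (R1): 80% × 60% × 40% = 19.2% of Stonebridge Manufacturing Inc.
Chain via Silverbay Foods Inc. → Ashford Partners LP (R1): 5% × 20% × 20% = 0.2% of Stonebridge Manufacturing Inc.
Aggregating (R2): 19.2% + 0.2% = 19.4%.

19.4%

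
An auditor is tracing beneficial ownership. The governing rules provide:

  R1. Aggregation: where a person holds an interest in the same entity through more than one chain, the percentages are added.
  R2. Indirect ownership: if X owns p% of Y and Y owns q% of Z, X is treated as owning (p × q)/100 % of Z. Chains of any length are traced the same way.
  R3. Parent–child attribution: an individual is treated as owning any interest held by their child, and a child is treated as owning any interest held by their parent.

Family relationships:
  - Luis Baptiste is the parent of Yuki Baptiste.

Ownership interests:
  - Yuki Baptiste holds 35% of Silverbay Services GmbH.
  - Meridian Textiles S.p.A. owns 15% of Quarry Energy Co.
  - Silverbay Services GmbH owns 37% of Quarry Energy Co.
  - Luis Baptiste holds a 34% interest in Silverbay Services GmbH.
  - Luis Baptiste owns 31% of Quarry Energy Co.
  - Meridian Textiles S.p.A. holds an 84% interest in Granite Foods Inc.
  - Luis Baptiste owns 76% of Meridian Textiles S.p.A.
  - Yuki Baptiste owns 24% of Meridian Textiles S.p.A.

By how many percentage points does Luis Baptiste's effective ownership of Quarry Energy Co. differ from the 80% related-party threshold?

8.47

By parent–child attribution (R3), Luis Baptiste is treated as also owning Yuki Baptiste's interest in Silverbay Services GmbH, giving 34% + 35% = 69%.
By parent–child attribution (R3), Luis Baptiste is treated as also owning Yuki Baptiste's interest in Meridian Textiles S.p.A, giving 76% + 24% = 100%.
Chain via Silverbay Services GmbH (R2): 69% × 37% = 25.53% of Quarry Energy Co.
Chain via Meridian Textiles S.p.A. (R2): 100% × 15% = 15% of Quarry Energy Co.
Direct interest in Quarry Energy Co: 31%.
Aggregating (R1): 25.53% + 15% + 31% = 71.53%.
71.53% falls short of the 80% threshold by 8.47 percentage points.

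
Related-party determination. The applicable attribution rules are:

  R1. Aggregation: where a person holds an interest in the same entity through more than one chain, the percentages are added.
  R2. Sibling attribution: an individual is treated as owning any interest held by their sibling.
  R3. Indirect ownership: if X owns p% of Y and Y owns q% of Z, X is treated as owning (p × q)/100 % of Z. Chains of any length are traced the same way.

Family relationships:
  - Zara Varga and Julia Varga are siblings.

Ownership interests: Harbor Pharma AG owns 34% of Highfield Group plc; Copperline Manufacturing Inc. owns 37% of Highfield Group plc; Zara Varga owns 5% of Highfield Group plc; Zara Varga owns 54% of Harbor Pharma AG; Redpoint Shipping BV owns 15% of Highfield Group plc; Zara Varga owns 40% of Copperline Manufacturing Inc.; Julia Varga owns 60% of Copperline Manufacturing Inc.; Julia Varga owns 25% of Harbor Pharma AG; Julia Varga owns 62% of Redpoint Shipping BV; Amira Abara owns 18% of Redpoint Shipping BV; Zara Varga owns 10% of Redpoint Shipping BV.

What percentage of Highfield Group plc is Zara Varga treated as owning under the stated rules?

By sibling attribution (R2), Zara Varga is treated as also owning Julia Varga's interest in Copperline Manufacturing Inc, giving 40% + 60% = 100%.
By sibling attribution (R2), Zara Varga is treated as also owning Julia Varga's interest in Harbor Pharma AG, giving 54% + 25% = 79%.
By sibling attribution (R2), Zara Varga is treated as also owning Julia Varga's interest in Redpoint Shipping BV, giving 10% + 62% = 72%.
Chain via Copperline Manufacturing Inc. (R3): 100% × 37% = 37% of Highfield Group plc.
Chain via Harbor Pharma AG (R3): 79% × 34% = 26.86% of Highfield Group plc.
Chain via Redpoint Shipping BV (R3): 72% × 15% = 10.8% of Highfield Group plc.
Direct interest in Highfield Group plc: 5%.
Aggregating (R1): 37% + 26.86% + 10.8% + 5% = 79.66%.

79.66%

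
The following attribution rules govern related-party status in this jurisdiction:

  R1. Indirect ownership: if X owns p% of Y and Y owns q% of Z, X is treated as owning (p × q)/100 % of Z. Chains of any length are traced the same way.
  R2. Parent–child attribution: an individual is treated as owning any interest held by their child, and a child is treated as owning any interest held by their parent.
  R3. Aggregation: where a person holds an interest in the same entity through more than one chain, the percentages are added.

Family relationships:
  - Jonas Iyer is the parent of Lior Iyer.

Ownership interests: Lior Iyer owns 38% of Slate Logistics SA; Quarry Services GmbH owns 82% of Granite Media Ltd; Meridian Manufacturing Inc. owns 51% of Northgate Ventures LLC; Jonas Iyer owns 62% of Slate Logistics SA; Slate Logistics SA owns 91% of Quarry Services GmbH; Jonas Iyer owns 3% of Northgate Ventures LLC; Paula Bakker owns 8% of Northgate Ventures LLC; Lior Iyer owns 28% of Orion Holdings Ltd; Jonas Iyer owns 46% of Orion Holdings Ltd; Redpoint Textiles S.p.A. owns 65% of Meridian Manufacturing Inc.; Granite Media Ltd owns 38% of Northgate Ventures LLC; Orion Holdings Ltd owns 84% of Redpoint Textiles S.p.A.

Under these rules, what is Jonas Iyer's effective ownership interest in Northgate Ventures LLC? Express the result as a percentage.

51.96164%

By parent–child attribution (R2), Jonas Iyer is treated as also owning Lior Iyer's interest in Orion Holdings Ltd, giving 46% + 28% = 74%.
By parent–child attribution (R2), Jonas Iyer is treated as also owning Lior Iyer's interest in Slate Logistics SA, giving 62% + 38% = 100%.
Chain via Orion Holdings Ltd → Redpoint Textiles S.p.A. → Meridian Manufacturing Inc. (R1): 74% × 84% × 65% × 51% = 20.60604% of Northgate Ventures LLC.
Chain via Slate Logistics SA → Quarry Services GmbH → Granite Media Ltd (R1): 100% × 91% × 82% × 38% = 28.3556% of Northgate Ventures LLC.
Direct interest in Northgate Ventures LLC: 3%.
Aggregating (R3): 20.60604% + 28.3556% + 3% = 51.96164%.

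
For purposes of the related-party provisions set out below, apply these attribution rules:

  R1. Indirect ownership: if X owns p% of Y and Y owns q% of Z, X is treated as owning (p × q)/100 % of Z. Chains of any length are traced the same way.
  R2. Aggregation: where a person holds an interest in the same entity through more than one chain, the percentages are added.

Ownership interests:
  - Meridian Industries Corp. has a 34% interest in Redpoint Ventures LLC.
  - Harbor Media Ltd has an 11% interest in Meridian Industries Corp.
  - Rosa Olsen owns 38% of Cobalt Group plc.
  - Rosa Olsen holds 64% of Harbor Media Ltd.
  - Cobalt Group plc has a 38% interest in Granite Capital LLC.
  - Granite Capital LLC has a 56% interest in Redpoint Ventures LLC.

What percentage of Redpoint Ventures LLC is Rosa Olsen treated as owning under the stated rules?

10.48%

Chain via Cobalt Group plc → Granite Capital LLC (R1): 38% × 38% × 56% = 8.0864% of Redpoint Ventures LLC.
Chain via Harbor Media Ltd → Meridian Industries Corp. (R1): 64% × 11% × 34% = 2.3936% of Redpoint Ventures LLC.
Aggregating (R2): 8.0864% + 2.3936% = 10.48%.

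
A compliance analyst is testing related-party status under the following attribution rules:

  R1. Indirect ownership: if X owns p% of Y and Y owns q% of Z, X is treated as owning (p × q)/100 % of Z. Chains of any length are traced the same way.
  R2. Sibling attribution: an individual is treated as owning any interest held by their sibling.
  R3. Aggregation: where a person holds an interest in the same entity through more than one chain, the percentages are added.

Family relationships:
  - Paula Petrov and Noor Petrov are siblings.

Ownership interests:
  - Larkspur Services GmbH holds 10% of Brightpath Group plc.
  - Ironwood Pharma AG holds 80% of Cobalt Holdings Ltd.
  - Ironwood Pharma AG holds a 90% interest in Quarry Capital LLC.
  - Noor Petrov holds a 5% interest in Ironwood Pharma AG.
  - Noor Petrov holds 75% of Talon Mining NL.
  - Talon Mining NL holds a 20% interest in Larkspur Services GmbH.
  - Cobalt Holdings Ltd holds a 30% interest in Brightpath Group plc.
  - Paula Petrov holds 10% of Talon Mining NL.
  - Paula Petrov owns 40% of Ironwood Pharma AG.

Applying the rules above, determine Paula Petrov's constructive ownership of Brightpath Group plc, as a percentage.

12.5%

By sibling attribution (R2), Paula Petrov is treated as also owning Noor Petrov's interest in Talon Mining NL, giving 10% + 75% = 85%.
By sibling attribution (R2), Paula Petrov is treated as also owning Noor Petrov's interest in Ironwood Pharma AG, giving 40% + 5% = 45%.
Chain via Talon Mining NL → Larkspur Services GmbH (R1): 85% × 20% × 10% = 1.7% of Brightpath Group plc.
Chain via Ironwood Pharma AG → Cobalt Holdings Ltd (R1): 45% × 80% × 30% = 10.8% of Brightpath Group plc.
Aggregating (R3): 1.7% + 10.8% = 12.5%.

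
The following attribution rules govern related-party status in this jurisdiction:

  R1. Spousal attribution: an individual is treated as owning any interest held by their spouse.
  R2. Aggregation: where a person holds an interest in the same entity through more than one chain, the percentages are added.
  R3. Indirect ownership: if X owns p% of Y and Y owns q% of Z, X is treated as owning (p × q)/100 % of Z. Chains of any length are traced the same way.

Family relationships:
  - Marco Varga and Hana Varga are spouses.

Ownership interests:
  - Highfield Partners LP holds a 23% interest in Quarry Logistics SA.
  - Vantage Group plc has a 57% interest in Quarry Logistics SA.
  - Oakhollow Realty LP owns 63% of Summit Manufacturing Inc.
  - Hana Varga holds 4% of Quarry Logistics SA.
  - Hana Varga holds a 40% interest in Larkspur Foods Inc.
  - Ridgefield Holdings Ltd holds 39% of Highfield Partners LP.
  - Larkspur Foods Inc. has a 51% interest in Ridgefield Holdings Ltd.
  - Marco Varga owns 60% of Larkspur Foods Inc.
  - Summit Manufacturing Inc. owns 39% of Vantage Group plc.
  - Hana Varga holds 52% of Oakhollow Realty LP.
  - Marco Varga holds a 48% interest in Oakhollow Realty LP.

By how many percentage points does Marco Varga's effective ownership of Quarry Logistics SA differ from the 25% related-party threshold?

By spousal attribution (R1), Marco Varga is treated as also owning Hana Varga's interest in Oakhollow Realty LP, giving 48% + 52% = 100%.
By spousal attribution (R1), Marco Varga is treated as also owning Hana Varga's interest in Larkspur Foods Inc, giving 60% + 40% = 100%.
By spousal attribution (R1), Marco Varga is treated as owning Hana Varga's 4% interest in Quarry Logistics SA.
Chain via Oakhollow Realty LP → Summit Manufacturing Inc. → Vantage Group plc (R3): 100% × 63% × 39% × 57% = 14.0049% of Quarry Logistics SA.
Chain via Larkspur Foods Inc. → Ridgefield Holdings Ltd → Highfield Partners LP (R3): 100% × 51% × 39% × 23% = 4.5747% of Quarry Logistics SA.
Direct interest in Quarry Logistics SA: 4%.
Aggregating (R2): 14.0049% + 4.5747% + 4% = 22.5796%.
22.5796% falls short of the 25% threshold by 2.4204 percentage points.

2.4204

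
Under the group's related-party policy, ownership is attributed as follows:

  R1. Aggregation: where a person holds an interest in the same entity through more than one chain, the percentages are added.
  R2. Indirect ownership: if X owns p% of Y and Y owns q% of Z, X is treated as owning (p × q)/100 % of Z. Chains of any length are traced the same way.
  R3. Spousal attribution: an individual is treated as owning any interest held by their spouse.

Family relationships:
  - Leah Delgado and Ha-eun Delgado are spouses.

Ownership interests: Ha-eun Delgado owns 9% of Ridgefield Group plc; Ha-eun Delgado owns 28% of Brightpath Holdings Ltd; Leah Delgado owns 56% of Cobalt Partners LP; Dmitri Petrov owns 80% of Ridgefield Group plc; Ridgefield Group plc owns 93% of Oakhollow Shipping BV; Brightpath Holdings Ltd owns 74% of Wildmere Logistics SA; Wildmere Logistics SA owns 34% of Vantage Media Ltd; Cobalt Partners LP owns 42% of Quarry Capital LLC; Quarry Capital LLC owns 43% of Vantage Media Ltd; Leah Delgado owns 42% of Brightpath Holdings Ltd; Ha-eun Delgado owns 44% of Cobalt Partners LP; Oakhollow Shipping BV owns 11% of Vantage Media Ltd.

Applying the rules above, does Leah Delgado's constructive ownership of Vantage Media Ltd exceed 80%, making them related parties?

By spousal attribution (R3), Leah Delgado is treated as also owning Ha-eun Delgado's interest in Brightpath Holdings Ltd, giving 42% + 28% = 70%.
By spousal attribution (R3), Leah Delgado is treated as also owning Ha-eun Delgado's interest in Cobalt Partners LP, giving 56% + 44% = 100%.
By spousal attribution (R3), Leah Delgado is treated as owning Ha-eun Delgado's 9% interest in Ridgefield Group plc.
Chain via Brightpath Holdings Ltd → Wildmere Logistics SA (R2): 70% × 74% × 34% = 17.612% of Vantage Media Ltd.
Chain via Cobalt Partners LP → Quarry Capital LLC (R2): 100% × 42% × 43% = 18.06% of Vantage Media Ltd.
Chain via Ridgefield Group plc → Oakhollow Shipping BV (R2): 9% × 93% × 11% = 0.9207% of Vantage Media Ltd.
Aggregating (R1): 17.612% + 18.06% + 0.9207% = 36.5927%.
36.5927% does not exceed the 80% threshold, so Leah is not a related party to Vantage Media Ltd.

No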